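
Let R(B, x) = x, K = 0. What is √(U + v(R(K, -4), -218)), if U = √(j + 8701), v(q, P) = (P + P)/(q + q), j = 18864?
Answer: √(218 + 4*√27565)/2 ≈ 14.850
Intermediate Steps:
v(q, P) = P/q (v(q, P) = (2*P)/((2*q)) = (2*P)*(1/(2*q)) = P/q)
U = √27565 (U = √(18864 + 8701) = √27565 ≈ 166.03)
√(U + v(R(K, -4), -218)) = √(√27565 - 218/(-4)) = √(√27565 - 218*(-¼)) = √(√27565 + 109/2) = √(109/2 + √27565)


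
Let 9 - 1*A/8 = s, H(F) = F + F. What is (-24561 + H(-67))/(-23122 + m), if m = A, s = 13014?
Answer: 24695/127162 ≈ 0.19420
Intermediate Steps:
H(F) = 2*F
A = -104040 (A = 72 - 8*13014 = 72 - 104112 = -104040)
m = -104040
(-24561 + H(-67))/(-23122 + m) = (-24561 + 2*(-67))/(-23122 - 104040) = (-24561 - 134)/(-127162) = -24695*(-1/127162) = 24695/127162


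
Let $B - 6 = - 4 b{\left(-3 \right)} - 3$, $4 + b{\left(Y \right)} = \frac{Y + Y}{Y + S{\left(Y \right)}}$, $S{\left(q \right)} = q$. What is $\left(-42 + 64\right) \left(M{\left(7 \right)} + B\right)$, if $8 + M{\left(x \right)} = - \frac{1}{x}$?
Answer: $\frac{1056}{7} \approx 150.86$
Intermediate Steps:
$M{\left(x \right)} = -8 - \frac{1}{x}$
$b{\left(Y \right)} = -3$ ($b{\left(Y \right)} = -4 + \frac{Y + Y}{Y + Y} = -4 + \frac{2 Y}{2 Y} = -4 + 2 Y \frac{1}{2 Y} = -4 + 1 = -3$)
$B = 15$ ($B = 6 - -9 = 6 + \left(12 - 3\right) = 6 + 9 = 15$)
$\left(-42 + 64\right) \left(M{\left(7 \right)} + B\right) = \left(-42 + 64\right) \left(\left(-8 - \frac{1}{7}\right) + 15\right) = 22 \left(\left(-8 - \frac{1}{7}\right) + 15\right) = 22 \left(- \frac{57}{7} + 15\right) = 22 \cdot \frac{48}{7} = \frac{1056}{7}$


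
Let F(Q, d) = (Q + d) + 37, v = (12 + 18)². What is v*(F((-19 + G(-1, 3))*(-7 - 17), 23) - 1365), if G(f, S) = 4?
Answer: -850500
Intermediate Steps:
v = 900 (v = 30² = 900)
F(Q, d) = 37 + Q + d
v*(F((-19 + G(-1, 3))*(-7 - 17), 23) - 1365) = 900*((37 + (-19 + 4)*(-7 - 17) + 23) - 1365) = 900*((37 - 15*(-24) + 23) - 1365) = 900*((37 + 360 + 23) - 1365) = 900*(420 - 1365) = 900*(-945) = -850500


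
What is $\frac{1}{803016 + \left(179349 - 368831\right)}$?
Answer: $\frac{1}{613534} \approx 1.6299 \cdot 10^{-6}$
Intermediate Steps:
$\frac{1}{803016 + \left(179349 - 368831\right)} = \frac{1}{803016 - 189482} = \frac{1}{613534}$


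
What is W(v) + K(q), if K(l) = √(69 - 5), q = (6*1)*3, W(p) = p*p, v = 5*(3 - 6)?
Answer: 233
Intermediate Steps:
v = -15 (v = 5*(-3) = -15)
W(p) = p²
q = 18 (q = 6*3 = 18)
K(l) = 8 (K(l) = √64 = 8)
W(v) + K(q) = (-15)² + 8 = 225 + 8 = 233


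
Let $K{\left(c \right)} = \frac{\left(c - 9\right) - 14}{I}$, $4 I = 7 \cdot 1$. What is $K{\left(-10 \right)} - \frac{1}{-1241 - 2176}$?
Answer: $- \frac{451037}{23919} \approx -18.857$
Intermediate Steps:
$I = \frac{7}{4}$ ($I = \frac{7 \cdot 1}{4} = \frac{1}{4} \cdot 7 = \frac{7}{4} \approx 1.75$)
$K{\left(c \right)} = - \frac{92}{7} + \frac{4 c}{7}$ ($K{\left(c \right)} = \frac{\left(c - 9\right) - 14}{\frac{7}{4}} = \left(\left(-9 + c\right) - 14\right) \frac{4}{7} = \left(-23 + c\right) \frac{4}{7} = - \frac{92}{7} + \frac{4 c}{7}$)
$K{\left(-10 \right)} - \frac{1}{-1241 - 2176} = \left(- \frac{92}{7} + \frac{4}{7} \left(-10\right)\right) - \frac{1}{-1241 - 2176} = \left(- \frac{92}{7} - \frac{40}{7}\right) - \frac{1}{-3417} = - \frac{132}{7} - - \frac{1}{3417} = - \frac{132}{7} + \frac{1}{3417} = - \frac{451037}{23919}$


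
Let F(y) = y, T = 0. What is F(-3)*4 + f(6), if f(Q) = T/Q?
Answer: -12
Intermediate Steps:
f(Q) = 0 (f(Q) = 0/Q = 0)
F(-3)*4 + f(6) = -3*4 + 0 = -12 + 0 = -12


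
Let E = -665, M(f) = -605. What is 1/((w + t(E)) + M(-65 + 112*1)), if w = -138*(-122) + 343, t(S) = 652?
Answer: 1/17226 ≈ 5.8052e-5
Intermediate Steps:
w = 17179 (w = 16836 + 343 = 17179)
1/((w + t(E)) + M(-65 + 112*1)) = 1/((17179 + 652) - 605) = 1/(17831 - 605) = 1/17226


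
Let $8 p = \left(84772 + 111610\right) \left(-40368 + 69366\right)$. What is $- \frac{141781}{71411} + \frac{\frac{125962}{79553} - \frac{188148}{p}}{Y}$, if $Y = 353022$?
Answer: $- \frac{944786914570103482193224}{475862991135029272607139} \approx -1.9854$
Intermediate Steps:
$p = \frac{1423671309}{2}$ ($p = \frac{\left(84772 + 111610\right) \left(-40368 + 69366\right)}{8} = \frac{196382 \cdot 28998}{8} = \frac{1}{8} \cdot 5694685236 = \frac{1423671309}{2} \approx 7.1184 \cdot 10^{8}$)
$- \frac{141781}{71411} + \frac{\frac{125962}{79553} - \frac{188148}{p}}{Y} = - \frac{141781}{71411} + \frac{\frac{125962}{79553} - \frac{188148}{\frac{1423671309}{2}}}{353022} = \left(-141781\right) \frac{1}{71411} + \left(125962 \cdot \frac{1}{79553} - \frac{125432}{474557103}\right) \frac{1}{353022} = - \frac{141781}{71411} + \left(\frac{125962}{79553} - \frac{125432}{474557103}\right) \frac{1}{353022} = - \frac{141781}{71411} + \frac{59766183316190}{37752441214959} \cdot \frac{1}{353022} = - \frac{141781}{71411} + \frac{29883091658095}{6663721151293628049} = - \frac{944786914570103482193224}{475862991135029272607139}$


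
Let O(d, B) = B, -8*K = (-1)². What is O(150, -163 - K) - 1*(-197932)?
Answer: 1582153/8 ≈ 1.9777e+5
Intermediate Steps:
K = -⅛ (K = -⅛*(-1)² = -⅛*1 = -⅛ ≈ -0.12500)
O(150, -163 - K) - 1*(-197932) = (-163 - 1*(-⅛)) - 1*(-197932) = (-163 + ⅛) + 197932 = -1303/8 + 197932 = 1582153/8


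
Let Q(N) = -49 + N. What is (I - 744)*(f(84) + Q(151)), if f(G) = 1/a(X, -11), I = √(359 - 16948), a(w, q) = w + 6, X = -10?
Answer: -75702 + 407*I*√16589/4 ≈ -75702.0 + 13105.0*I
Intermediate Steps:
a(w, q) = 6 + w
I = I*√16589 (I = √(-16589) = I*√16589 ≈ 128.8*I)
f(G) = -¼ (f(G) = 1/(6 - 10) = 1/(-4) = -¼)
(I - 744)*(f(84) + Q(151)) = (I*√16589 - 744)*(-¼ + (-49 + 151)) = (-744 + I*√16589)*(-¼ + 102) = (-744 + I*√16589)*(407/4) = -75702 + 407*I*√16589/4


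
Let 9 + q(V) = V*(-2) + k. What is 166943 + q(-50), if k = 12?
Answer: 167046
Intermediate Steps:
q(V) = 3 - 2*V (q(V) = -9 + (V*(-2) + 12) = -9 + (-2*V + 12) = -9 + (12 - 2*V) = 3 - 2*V)
166943 + q(-50) = 166943 + (3 - 2*(-50)) = 166943 + (3 + 100) = 166943 + 103 = 167046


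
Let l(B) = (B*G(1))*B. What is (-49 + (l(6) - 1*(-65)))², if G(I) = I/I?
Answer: 2704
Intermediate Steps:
G(I) = 1
l(B) = B² (l(B) = (B*1)*B = B*B = B²)
(-49 + (l(6) - 1*(-65)))² = (-49 + (6² - 1*(-65)))² = (-49 + (36 + 65))² = (-49 + 101)² = 52² = 2704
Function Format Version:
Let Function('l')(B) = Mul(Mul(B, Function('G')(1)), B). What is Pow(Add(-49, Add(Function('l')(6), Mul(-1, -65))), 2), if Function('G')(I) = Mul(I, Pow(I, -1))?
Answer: 2704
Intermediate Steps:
Function('G')(I) = 1
Function('l')(B) = Pow(B, 2) (Function('l')(B) = Mul(Mul(B, 1), B) = Mul(B, B) = Pow(B, 2))
Pow(Add(-49, Add(Function('l')(6), Mul(-1, -65))), 2) = Pow(Add(-49, Add(Pow(6, 2), Mul(-1, -65))), 2) = Pow(Add(-49, Add(36, 65)), 2) = Pow(Add(-49, 101), 2) = Pow(52, 2) = 2704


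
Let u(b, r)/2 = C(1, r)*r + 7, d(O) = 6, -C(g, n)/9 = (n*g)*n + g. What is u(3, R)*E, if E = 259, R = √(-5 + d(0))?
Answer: -5698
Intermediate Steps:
C(g, n) = -9*g - 9*g*n² (C(g, n) = -9*((n*g)*n + g) = -9*((g*n)*n + g) = -9*(g*n² + g) = -9*(g + g*n²) = -9*g - 9*g*n²)
R = 1 (R = √(-5 + 6) = √1 = 1)
u(b, r) = 14 + 2*r*(-9 - 9*r²) (u(b, r) = 2*((-9*1*(1 + r²))*r + 7) = 2*((-9 - 9*r²)*r + 7) = 2*(r*(-9 - 9*r²) + 7) = 2*(7 + r*(-9 - 9*r²)) = 14 + 2*r*(-9 - 9*r²))
u(3, R)*E = (14 - 18*1 - 18*1³)*259 = (14 - 18 - 18*1)*259 = (14 - 18 - 18)*259 = -22*259 = -5698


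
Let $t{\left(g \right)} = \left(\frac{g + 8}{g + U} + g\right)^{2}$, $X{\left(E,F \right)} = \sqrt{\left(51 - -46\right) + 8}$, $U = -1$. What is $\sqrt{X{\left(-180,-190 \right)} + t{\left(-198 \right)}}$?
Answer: $\frac{\sqrt{1537580944 + 39601 \sqrt{105}}}{199} \approx 197.07$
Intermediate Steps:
$X{\left(E,F \right)} = \sqrt{105}$ ($X{\left(E,F \right)} = \sqrt{\left(51 + 46\right) + 8} = \sqrt{97 + 8} = \sqrt{105}$)
$t{\left(g \right)} = \left(g + \frac{8 + g}{-1 + g}\right)^{2}$ ($t{\left(g \right)} = \left(\frac{g + 8}{g - 1} + g\right)^{2} = \left(\frac{8 + g}{-1 + g} + g\right)^{2} = \left(g + \frac{8 + g}{-1 + g}\right)^{2}$)
$\sqrt{X{\left(-180,-190 \right)} + t{\left(-198 \right)}} = \sqrt{\sqrt{105} + \frac{\left(8 + \left(-198\right)^{2}\right)^{2}}{\left(-1 - 198\right)^{2}}} = \sqrt{\sqrt{105} + \frac{\left(8 + 39204\right)^{2}}{39601}} = \sqrt{\sqrt{105} + \frac{39212^{2}}{39601}} = \sqrt{\sqrt{105} + \frac{1}{39601} \cdot 1537580944} = \sqrt{\sqrt{105} + \frac{1537580944}{39601}} = \sqrt{\frac{1537580944}{39601} + \sqrt{105}}$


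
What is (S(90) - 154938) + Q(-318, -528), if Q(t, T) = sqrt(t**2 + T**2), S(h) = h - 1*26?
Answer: -154874 + 6*sqrt(10553) ≈ -1.5426e+5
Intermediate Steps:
S(h) = -26 + h (S(h) = h - 26 = -26 + h)
Q(t, T) = sqrt(T**2 + t**2)
(S(90) - 154938) + Q(-318, -528) = ((-26 + 90) - 154938) + sqrt((-528)**2 + (-318)**2) = (64 - 154938) + sqrt(278784 + 101124) = -154874 + sqrt(379908) = -154874 + 6*sqrt(10553)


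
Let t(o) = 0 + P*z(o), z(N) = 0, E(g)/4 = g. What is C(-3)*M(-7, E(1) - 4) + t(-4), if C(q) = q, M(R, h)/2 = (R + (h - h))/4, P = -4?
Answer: 21/2 ≈ 10.500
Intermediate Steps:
E(g) = 4*g
M(R, h) = R/2 (M(R, h) = 2*((R + (h - h))/4) = 2*((R + 0)*(1/4)) = 2*(R*(1/4)) = 2*(R/4) = R/2)
t(o) = 0 (t(o) = 0 - 4*0 = 0 + 0 = 0)
C(-3)*M(-7, E(1) - 4) + t(-4) = -3*(-7)/2 + 0 = -3*(-7/2) + 0 = 21/2 + 0 = 21/2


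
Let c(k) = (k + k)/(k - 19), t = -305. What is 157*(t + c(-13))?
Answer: -764119/16 ≈ -47757.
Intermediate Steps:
c(k) = 2*k/(-19 + k) (c(k) = (2*k)/(-19 + k) = 2*k/(-19 + k))
157*(t + c(-13)) = 157*(-305 + 2*(-13)/(-19 - 13)) = 157*(-305 + 2*(-13)/(-32)) = 157*(-305 + 2*(-13)*(-1/32)) = 157*(-305 + 13/16) = 157*(-4867/16) = -764119/16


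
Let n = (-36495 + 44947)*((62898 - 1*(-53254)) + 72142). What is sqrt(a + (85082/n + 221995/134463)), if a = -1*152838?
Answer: I*sqrt(437425608420220186386776340996189)/53498151345786 ≈ 390.94*I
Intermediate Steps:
a = -152838
n = 1591460888 (n = 8452*((62898 + 53254) + 72142) = 8452*(116152 + 72142) = 8452*188294 = 1591460888)
sqrt(a + (85082/n + 221995/134463)) = sqrt(-152838 + (85082/1591460888 + 221995/134463)) = sqrt(-152838 + (85082*(1/1591460888) + 221995*(1/134463))) = sqrt(-152838 + (42541/795730444 + 221995/134463)) = sqrt(-152838 + 176653900106263/106996302691572) = sqrt(-16352924256874375073/106996302691572) = I*sqrt(437425608420220186386776340996189)/53498151345786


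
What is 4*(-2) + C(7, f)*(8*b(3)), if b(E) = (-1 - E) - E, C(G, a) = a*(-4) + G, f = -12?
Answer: -3088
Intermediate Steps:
C(G, a) = G - 4*a (C(G, a) = -4*a + G = G - 4*a)
b(E) = -1 - 2*E
4*(-2) + C(7, f)*(8*b(3)) = 4*(-2) + (7 - 4*(-12))*(8*(-1 - 2*3)) = -8 + (7 + 48)*(8*(-1 - 6)) = -8 + 55*(8*(-7)) = -8 + 55*(-56) = -8 - 3080 = -3088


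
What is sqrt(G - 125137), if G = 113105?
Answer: 16*I*sqrt(47) ≈ 109.69*I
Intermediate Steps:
sqrt(G - 125137) = sqrt(113105 - 125137) = sqrt(-12032) = 16*I*sqrt(47)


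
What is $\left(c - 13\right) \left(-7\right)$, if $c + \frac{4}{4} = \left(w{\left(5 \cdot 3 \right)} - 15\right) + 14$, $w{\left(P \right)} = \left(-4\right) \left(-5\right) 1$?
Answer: $-35$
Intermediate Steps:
$w{\left(P \right)} = 20$ ($w{\left(P \right)} = 20 \cdot 1 = 20$)
$c = 18$ ($c = -1 + \left(\left(20 - 15\right) + 14\right) = -1 + \left(5 + 14\right) = -1 + 19 = 18$)
$\left(c - 13\right) \left(-7\right) = \left(18 - 13\right) \left(-7\right) = 5 \left(-7\right) = -35$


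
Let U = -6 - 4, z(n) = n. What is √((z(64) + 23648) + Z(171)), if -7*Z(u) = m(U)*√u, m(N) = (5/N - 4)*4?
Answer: √(1161888 + 378*√19)/7 ≈ 154.10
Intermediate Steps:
U = -10
m(N) = -16 + 20/N (m(N) = (-4 + 5/N)*4 = -16 + 20/N)
Z(u) = 18*√u/7 (Z(u) = -(-16 + 20/(-10))*√u/7 = -(-16 + 20*(-⅒))*√u/7 = -(-16 - 2)*√u/7 = -(-18)*√u/7 = 18*√u/7)
√((z(64) + 23648) + Z(171)) = √((64 + 23648) + 18*√171/7) = √(23712 + 18*(3*√19)/7) = √(23712 + 54*√19/7)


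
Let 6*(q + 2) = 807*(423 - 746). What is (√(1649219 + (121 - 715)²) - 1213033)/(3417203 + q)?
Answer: -2426066/6747515 + 2*√2002055/6747515 ≈ -0.35913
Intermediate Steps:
q = -86891/2 (q = -2 + (807*(423 - 746))/6 = -2 + (807*(-323))/6 = -2 + (⅙)*(-260661) = -2 - 86887/2 = -86891/2 ≈ -43446.)
(√(1649219 + (121 - 715)²) - 1213033)/(3417203 + q) = (√(1649219 + (121 - 715)²) - 1213033)/(3417203 - 86891/2) = (√(1649219 + (-594)²) - 1213033)/(6747515/2) = (√(1649219 + 352836) - 1213033)*(2/6747515) = (√2002055 - 1213033)*(2/6747515) = (-1213033 + √2002055)*(2/6747515) = -2426066/6747515 + 2*√2002055/6747515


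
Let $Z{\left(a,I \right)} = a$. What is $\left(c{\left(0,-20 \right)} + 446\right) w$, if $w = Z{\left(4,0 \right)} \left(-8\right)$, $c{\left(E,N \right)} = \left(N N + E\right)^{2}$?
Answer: $-5134272$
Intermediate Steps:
$c{\left(E,N \right)} = \left(E + N^{2}\right)^{2}$ ($c{\left(E,N \right)} = \left(N^{2} + E\right)^{2} = \left(E + N^{2}\right)^{2}$)
$w = -32$ ($w = 4 \left(-8\right) = -32$)
$\left(c{\left(0,-20 \right)} + 446\right) w = \left(\left(0 + \left(-20\right)^{2}\right)^{2} + 446\right) \left(-32\right) = \left(\left(0 + 400\right)^{2} + 446\right) \left(-32\right) = \left(400^{2} + 446\right) \left(-32\right) = \left(160000 + 446\right) \left(-32\right) = 160446 \left(-32\right) = -5134272$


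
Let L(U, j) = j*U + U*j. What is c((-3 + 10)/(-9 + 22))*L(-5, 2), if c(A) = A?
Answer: -140/13 ≈ -10.769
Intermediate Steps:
L(U, j) = 2*U*j (L(U, j) = U*j + U*j = 2*U*j)
c((-3 + 10)/(-9 + 22))*L(-5, 2) = ((-3 + 10)/(-9 + 22))*(2*(-5)*2) = (7/13)*(-20) = -140/13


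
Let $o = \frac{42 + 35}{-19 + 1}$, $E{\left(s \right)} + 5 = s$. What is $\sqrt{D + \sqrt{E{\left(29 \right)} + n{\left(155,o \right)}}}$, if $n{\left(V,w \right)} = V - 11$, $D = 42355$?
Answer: $\sqrt{42355 + 2 \sqrt{42}} \approx 205.83$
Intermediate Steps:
$E{\left(s \right)} = -5 + s$
$o = - \frac{77}{18}$ ($o = \frac{77}{-18} = 77 \left(- \frac{1}{18}\right) = - \frac{77}{18} \approx -4.2778$)
$n{\left(V,w \right)} = -11 + V$ ($n{\left(V,w \right)} = V - 11 = -11 + V$)
$\sqrt{D + \sqrt{E{\left(29 \right)} + n{\left(155,o \right)}}} = \sqrt{42355 + \sqrt{\left(-5 + 29\right) + \left(-11 + 155\right)}} = \sqrt{42355 + \sqrt{24 + 144}} = \sqrt{42355 + \sqrt{168}} = \sqrt{42355 + 2 \sqrt{42}}$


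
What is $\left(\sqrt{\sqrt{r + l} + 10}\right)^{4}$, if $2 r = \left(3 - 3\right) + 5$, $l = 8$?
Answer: $\frac{\left(20 + \sqrt{42}\right)^{2}}{4} \approx 175.31$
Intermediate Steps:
$r = \frac{5}{2}$ ($r = \frac{\left(3 - 3\right) + 5}{2} = \frac{0 + 5}{2} = \frac{1}{2} \cdot 5 = \frac{5}{2} \approx 2.5$)
$\left(\sqrt{\sqrt{r + l} + 10}\right)^{4} = \left(\sqrt{\sqrt{\frac{5}{2} + 8} + 10}\right)^{4} = \left(\sqrt{\sqrt{\frac{21}{2}} + 10}\right)^{4} = \left(\sqrt{\frac{\sqrt{42}}{2} + 10}\right)^{4} = \left(\sqrt{10 + \frac{\sqrt{42}}{2}}\right)^{4} = \left(10 + \frac{\sqrt{42}}{2}\right)^{2}$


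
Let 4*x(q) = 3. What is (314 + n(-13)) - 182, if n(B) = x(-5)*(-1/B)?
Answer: 6867/52 ≈ 132.06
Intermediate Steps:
x(q) = ¾ (x(q) = (¼)*3 = ¾)
n(B) = -3/(4*B) (n(B) = 3*(-1/B)/4 = -3/(4*B))
(314 + n(-13)) - 182 = (314 - ¾/(-13)) - 182 = (314 - ¾*(-1/13)) - 182 = (314 + 3/52) - 182 = 16331/52 - 182 = 6867/52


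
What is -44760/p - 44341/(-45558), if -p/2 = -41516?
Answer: 205318229/472846482 ≈ 0.43422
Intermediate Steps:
p = 83032 (p = -2*(-41516) = 83032)
-44760/p - 44341/(-45558) = -44760/83032 - 44341/(-45558) = -44760*1/83032 - 44341*(-1/45558) = -5595/10379 + 44341/45558 = 205318229/472846482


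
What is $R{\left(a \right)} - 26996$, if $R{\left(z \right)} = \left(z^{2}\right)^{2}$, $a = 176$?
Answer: $959485580$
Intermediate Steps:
$R{\left(z \right)} = z^{4}$
$R{\left(a \right)} - 26996 = 176^{4} - 26996 = 959512576 - 26996 = 959485580$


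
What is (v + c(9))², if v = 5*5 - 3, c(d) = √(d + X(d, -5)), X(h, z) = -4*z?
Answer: (22 + √29)² ≈ 749.95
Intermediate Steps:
c(d) = √(20 + d) (c(d) = √(d - 4*(-5)) = √(d + 20) = √(20 + d))
v = 22 (v = 25 - 3 = 22)
(v + c(9))² = (22 + √(20 + 9))² = (22 + √29)²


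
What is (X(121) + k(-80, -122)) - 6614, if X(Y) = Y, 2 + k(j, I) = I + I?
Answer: -6739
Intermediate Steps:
k(j, I) = -2 + 2*I (k(j, I) = -2 + (I + I) = -2 + 2*I)
(X(121) + k(-80, -122)) - 6614 = (121 + (-2 + 2*(-122))) - 6614 = (121 + (-2 - 244)) - 6614 = (121 - 246) - 6614 = -125 - 6614 = -6739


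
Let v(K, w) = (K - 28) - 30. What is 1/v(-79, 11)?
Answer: -1/137 ≈ -0.0072993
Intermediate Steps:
v(K, w) = -58 + K (v(K, w) = (-28 + K) - 30 = -58 + K)
1/v(-79, 11) = 1/(-58 - 79) = 1/(-137) = -1/137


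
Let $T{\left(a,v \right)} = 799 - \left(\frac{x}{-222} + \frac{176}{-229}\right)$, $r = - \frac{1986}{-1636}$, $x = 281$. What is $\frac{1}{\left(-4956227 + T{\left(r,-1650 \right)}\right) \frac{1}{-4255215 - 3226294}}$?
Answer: $\frac{380344954542}{251923945243} \approx 1.5098$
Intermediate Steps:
$r = \frac{993}{818}$ ($r = \left(-1986\right) \left(- \frac{1}{1636}\right) = \frac{993}{818} \approx 1.2139$)
$T{\left(a,v \right)} = \frac{40722983}{50838}$ ($T{\left(a,v \right)} = 799 - \left(\frac{281}{-222} + \frac{176}{-229}\right) = 799 - \left(281 \left(- \frac{1}{222}\right) + 176 \left(- \frac{1}{229}\right)\right) = 799 - \left(- \frac{281}{222} - \frac{176}{229}\right) = 799 - - \frac{103421}{50838} = 799 + \frac{103421}{50838} = \frac{40722983}{50838}$)
$\frac{1}{\left(-4956227 + T{\left(r,-1650 \right)}\right) \frac{1}{-4255215 - 3226294}} = \frac{1}{\left(-4956227 + \frac{40722983}{50838}\right) \frac{1}{-4255215 - 3226294}} = \frac{1}{\left(- \frac{251923945243}{50838}\right) \frac{1}{-7481509}} = \frac{1}{\left(- \frac{251923945243}{50838}\right) \left(- \frac{1}{7481509}\right)} = \frac{1}{\frac{251923945243}{380344954542}} = \frac{380344954542}{251923945243}$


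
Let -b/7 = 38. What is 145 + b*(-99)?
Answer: 26479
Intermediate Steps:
b = -266 (b = -7*38 = -266)
145 + b*(-99) = 145 - 266*(-99) = 145 + 26334 = 26479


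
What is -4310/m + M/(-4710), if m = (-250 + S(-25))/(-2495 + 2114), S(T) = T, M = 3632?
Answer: -154706738/25905 ≈ -5972.1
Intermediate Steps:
m = 275/381 (m = (-250 - 25)/(-2495 + 2114) = -275/(-381) = -275*(-1/381) = 275/381 ≈ 0.72178)
-4310/m + M/(-4710) = -4310/275/381 + 3632/(-4710) = -4310*381/275 + 3632*(-1/4710) = -328422/55 - 1816/2355 = -154706738/25905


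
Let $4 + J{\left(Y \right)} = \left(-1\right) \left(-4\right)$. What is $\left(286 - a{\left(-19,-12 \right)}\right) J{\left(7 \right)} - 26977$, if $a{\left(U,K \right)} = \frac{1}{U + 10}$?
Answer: $-26977$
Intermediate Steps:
$J{\left(Y \right)} = 0$ ($J{\left(Y \right)} = -4 - -4 = -4 + 4 = 0$)
$a{\left(U,K \right)} = \frac{1}{10 + U}$
$\left(286 - a{\left(-19,-12 \right)}\right) J{\left(7 \right)} - 26977 = \left(286 - \frac{1}{10 - 19}\right) 0 - 26977 = \left(286 - \frac{1}{-9}\right) 0 - 26977 = \left(286 - - \frac{1}{9}\right) 0 - 26977 = \left(286 + \frac{1}{9}\right) 0 - 26977 = \frac{2575}{9} \cdot 0 - 26977 = 0 - 26977 = -26977$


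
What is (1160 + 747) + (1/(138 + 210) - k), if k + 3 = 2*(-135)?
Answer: 758641/348 ≈ 2180.0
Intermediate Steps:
k = -273 (k = -3 + 2*(-135) = -3 - 270 = -273)
(1160 + 747) + (1/(138 + 210) - k) = (1160 + 747) + (1/(138 + 210) - 1*(-273)) = 1907 + (1/348 + 273) = 1907 + 95005/348 = 758641/348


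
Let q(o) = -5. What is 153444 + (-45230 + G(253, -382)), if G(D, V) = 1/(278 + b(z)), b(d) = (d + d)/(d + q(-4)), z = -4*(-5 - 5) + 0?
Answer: 212315875/1962 ≈ 1.0821e+5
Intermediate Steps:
z = 40 (z = -4*(-10) + 0 = 40 + 0 = 40)
b(d) = 2*d/(-5 + d) (b(d) = (d + d)/(d - 5) = (2*d)/(-5 + d) = 2*d/(-5 + d))
G(D, V) = 7/1962 (G(D, V) = 1/(278 + 2*40/(-5 + 40)) = 1/(278 + 2*40/35) = 1/(278 + 2*40*(1/35)) = 1/(278 + 16/7) = 1/(1962/7) = 7/1962)
153444 + (-45230 + G(253, -382)) = 153444 + (-45230 + 7/1962) = 153444 - 88741253/1962 = 212315875/1962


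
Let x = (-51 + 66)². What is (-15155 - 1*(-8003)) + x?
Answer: -6927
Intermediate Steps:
x = 225 (x = 15² = 225)
(-15155 - 1*(-8003)) + x = (-15155 - 1*(-8003)) + 225 = (-15155 + 8003) + 225 = -7152 + 225 = -6927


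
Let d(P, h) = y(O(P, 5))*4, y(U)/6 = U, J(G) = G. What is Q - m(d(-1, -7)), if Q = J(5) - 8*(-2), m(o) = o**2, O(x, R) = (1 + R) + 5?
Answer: -69675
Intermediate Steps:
O(x, R) = 6 + R
y(U) = 6*U
d(P, h) = 264 (d(P, h) = (6*(6 + 5))*4 = (6*11)*4 = 66*4 = 264)
Q = 21 (Q = 5 - 8*(-2) = 5 + 16 = 21)
Q - m(d(-1, -7)) = 21 - 1*264**2 = 21 - 1*69696 = 21 - 69696 = -69675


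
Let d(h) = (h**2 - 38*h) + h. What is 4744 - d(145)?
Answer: -10916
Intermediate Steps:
d(h) = h**2 - 37*h
4744 - d(145) = 4744 - 145*(-37 + 145) = 4744 - 145*108 = 4744 - 1*15660 = 4744 - 15660 = -10916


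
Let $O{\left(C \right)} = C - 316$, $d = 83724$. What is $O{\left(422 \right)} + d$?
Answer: $83830$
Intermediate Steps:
$O{\left(C \right)} = -316 + C$ ($O{\left(C \right)} = C - 316 = -316 + C$)
$O{\left(422 \right)} + d = \left(-316 + 422\right) + 83724 = 106 + 83724 = 83830$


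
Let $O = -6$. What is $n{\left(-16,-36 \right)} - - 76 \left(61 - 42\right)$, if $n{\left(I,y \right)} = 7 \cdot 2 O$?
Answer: $1360$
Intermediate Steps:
$n{\left(I,y \right)} = -84$ ($n{\left(I,y \right)} = 7 \cdot 2 \left(-6\right) = 14 \left(-6\right) = -84$)
$n{\left(-16,-36 \right)} - - 76 \left(61 - 42\right) = -84 - - 76 \left(61 - 42\right) = -84 - \left(-76\right) 19 = -84 - -1444 = -84 + 1444 = 1360$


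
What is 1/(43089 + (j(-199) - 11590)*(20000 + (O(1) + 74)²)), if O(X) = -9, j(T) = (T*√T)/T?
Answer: -31191629/8756272452982144 - 8075*I*√199/26268817358946432 ≈ -3.5622e-9 - 4.3364e-12*I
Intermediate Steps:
j(T) = √T (j(T) = T^(3/2)/T = √T)
1/(43089 + (j(-199) - 11590)*(20000 + (O(1) + 74)²)) = 1/(43089 + (√(-199) - 11590)*(20000 + (-9 + 74)²)) = 1/(43089 + (I*√199 - 11590)*(20000 + 65²)) = 1/(43089 + (-11590 + I*√199)*(20000 + 4225)) = 1/(43089 + (-11590 + I*√199)*24225) = 1/(43089 + (-280767750 + 24225*I*√199)) = 1/(-280724661 + 24225*I*√199)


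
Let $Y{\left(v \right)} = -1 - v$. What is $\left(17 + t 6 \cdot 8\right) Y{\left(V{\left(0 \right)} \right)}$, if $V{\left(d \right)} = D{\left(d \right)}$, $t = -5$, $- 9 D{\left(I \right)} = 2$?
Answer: $\frac{1561}{9} \approx 173.44$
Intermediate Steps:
$D{\left(I \right)} = - \frac{2}{9}$ ($D{\left(I \right)} = \left(- \frac{1}{9}\right) 2 = - \frac{2}{9}$)
$V{\left(d \right)} = - \frac{2}{9}$
$\left(17 + t 6 \cdot 8\right) Y{\left(V{\left(0 \right)} \right)} = \left(17 + \left(-5\right) 6 \cdot 8\right) \left(-1 - - \frac{2}{9}\right) = \left(17 - 240\right) \left(-1 + \frac{2}{9}\right) = \left(17 - 240\right) \left(- \frac{7}{9}\right) = \left(-223\right) \left(- \frac{7}{9}\right) = \frac{1561}{9}$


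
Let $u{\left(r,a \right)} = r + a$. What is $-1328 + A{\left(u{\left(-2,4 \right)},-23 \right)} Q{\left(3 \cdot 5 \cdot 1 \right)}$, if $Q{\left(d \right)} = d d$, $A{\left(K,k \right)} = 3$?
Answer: $-653$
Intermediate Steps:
$u{\left(r,a \right)} = a + r$
$Q{\left(d \right)} = d^{2}$
$-1328 + A{\left(u{\left(-2,4 \right)},-23 \right)} Q{\left(3 \cdot 5 \cdot 1 \right)} = -1328 + 3 \left(3 \cdot 5 \cdot 1\right)^{2} = -1328 + 3 \left(15 \cdot 1\right)^{2} = -1328 + 3 \cdot 15^{2} = -1328 + 3 \cdot 225 = -1328 + 675 = -653$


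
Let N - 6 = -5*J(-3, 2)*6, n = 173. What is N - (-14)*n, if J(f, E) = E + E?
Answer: 2308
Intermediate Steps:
J(f, E) = 2*E
N = -114 (N = 6 - 10*2*6 = 6 - 5*4*6 = 6 - 20*6 = 6 - 120 = -114)
N - (-14)*n = -114 - (-14)*173 = -114 - 1*(-2422) = -114 + 2422 = 2308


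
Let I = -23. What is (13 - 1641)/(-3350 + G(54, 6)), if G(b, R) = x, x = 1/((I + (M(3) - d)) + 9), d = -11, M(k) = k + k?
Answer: 4884/10049 ≈ 0.48602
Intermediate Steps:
M(k) = 2*k
x = ⅓ (x = 1/((-23 + (2*3 - 1*(-11))) + 9) = 1/((-23 + (6 + 11)) + 9) = 1/((-23 + 17) + 9) = 1/(-6 + 9) = 1/3 = ⅓ ≈ 0.33333)
G(b, R) = ⅓
(13 - 1641)/(-3350 + G(54, 6)) = (13 - 1641)/(-3350 + ⅓) = -1628/(-10049/3) = -1628*(-3/10049) = 4884/10049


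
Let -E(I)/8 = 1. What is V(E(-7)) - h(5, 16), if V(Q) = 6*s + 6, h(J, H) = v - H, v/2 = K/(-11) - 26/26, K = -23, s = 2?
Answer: 350/11 ≈ 31.818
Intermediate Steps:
E(I) = -8 (E(I) = -8*1 = -8)
v = 24/11 (v = 2*(-23/(-11) - 26/26) = 2*(-23*(-1/11) - 26*1/26) = 2*(23/11 - 1) = 2*(12/11) = 24/11 ≈ 2.1818)
h(J, H) = 24/11 - H
V(Q) = 18 (V(Q) = 6*2 + 6 = 12 + 6 = 18)
V(E(-7)) - h(5, 16) = 18 - (24/11 - 1*16) = 18 - (24/11 - 16) = 18 - 1*(-152/11) = 18 + 152/11 = 350/11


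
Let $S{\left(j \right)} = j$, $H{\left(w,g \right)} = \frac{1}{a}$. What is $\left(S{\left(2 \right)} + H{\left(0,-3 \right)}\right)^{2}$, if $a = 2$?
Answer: $\frac{25}{4} \approx 6.25$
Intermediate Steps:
$H{\left(w,g \right)} = \frac{1}{2}$
$\left(S{\left(2 \right)} + H{\left(0,-3 \right)}\right)^{2} = \left(2 + \frac{1}{2}\right)^{2} = \left(\frac{5}{2}\right)^{2} = \frac{25}{4}$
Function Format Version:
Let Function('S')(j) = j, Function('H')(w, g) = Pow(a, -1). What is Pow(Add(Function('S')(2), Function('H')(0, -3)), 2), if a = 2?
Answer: Rational(25, 4) ≈ 6.2500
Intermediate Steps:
Function('H')(w, g) = Rational(1, 2) (Function('H')(w, g) = Pow(2, -1) = Rational(1, 2))
Pow(Add(Function('S')(2), Function('H')(0, -3)), 2) = Pow(Add(2, Rational(1, 2)), 2) = Pow(Rational(5, 2), 2) = Rational(25, 4)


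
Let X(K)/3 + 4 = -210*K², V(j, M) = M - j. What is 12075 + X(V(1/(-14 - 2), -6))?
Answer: -1298811/128 ≈ -10147.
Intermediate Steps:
X(K) = -12 - 630*K² (X(K) = -12 + 3*(-210*K²) = -12 - 630*K²)
12075 + X(V(1/(-14 - 2), -6)) = 12075 + (-12 - 630*(-6 - 1/(-14 - 2))²) = 12075 + (-12 - 630*(-6 - 1/(-16))²) = 12075 + (-12 - 630*(-6 - 1*(-1/16))²) = 12075 + (-12 - 630*(-6 + 1/16)²) = 12075 + (-12 - 630*(-95/16)²) = 12075 + (-12 - 630*9025/256) = 12075 + (-12 - 2842875/128) = 12075 - 2844411/128 = -1298811/128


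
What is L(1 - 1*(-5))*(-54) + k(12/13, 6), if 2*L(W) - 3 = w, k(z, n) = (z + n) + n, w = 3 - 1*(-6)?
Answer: -4044/13 ≈ -311.08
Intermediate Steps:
w = 9 (w = 3 + 6 = 9)
k(z, n) = z + 2*n (k(z, n) = (n + z) + n = z + 2*n)
L(W) = 6 (L(W) = 3/2 + (1/2)*9 = 3/2 + 9/2 = 6)
L(1 - 1*(-5))*(-54) + k(12/13, 6) = 6*(-54) + (12/13 + 2*6) = -324 + (12*(1/13) + 12) = -324 + (12/13 + 12) = -324 + 168/13 = -4044/13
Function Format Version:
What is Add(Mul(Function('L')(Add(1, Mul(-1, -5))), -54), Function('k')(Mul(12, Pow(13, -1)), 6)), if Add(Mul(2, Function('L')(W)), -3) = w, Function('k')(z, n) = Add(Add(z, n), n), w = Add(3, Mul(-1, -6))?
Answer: Rational(-4044, 13) ≈ -311.08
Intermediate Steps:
w = 9 (w = Add(3, 6) = 9)
Function('k')(z, n) = Add(z, Mul(2, n)) (Function('k')(z, n) = Add(Add(n, z), n) = Add(z, Mul(2, n)))
Function('L')(W) = 6 (Function('L')(W) = Add(Rational(3, 2), Mul(Rational(1, 2), 9)) = Add(Rational(3, 2), Rational(9, 2)) = 6)
Add(Mul(Function('L')(Add(1, Mul(-1, -5))), -54), Function('k')(Mul(12, Pow(13, -1)), 6)) = Add(Mul(6, -54), Add(Mul(12, Pow(13, -1)), Mul(2, 6))) = Add(-324, Add(Mul(12, Rational(1, 13)), 12)) = Add(-324, Add(Rational(12, 13), 12)) = Add(-324, Rational(168, 13)) = Rational(-4044, 13)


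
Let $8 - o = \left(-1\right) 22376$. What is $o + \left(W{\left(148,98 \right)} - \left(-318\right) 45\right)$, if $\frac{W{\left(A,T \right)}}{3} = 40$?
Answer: $36814$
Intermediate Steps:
$W{\left(A,T \right)} = 120$ ($W{\left(A,T \right)} = 3 \cdot 40 = 120$)
$o = 22384$ ($o = 8 - \left(-1\right) 22376 = 8 - -22376 = 8 + 22376 = 22384$)
$o + \left(W{\left(148,98 \right)} - \left(-318\right) 45\right) = 22384 - \left(-120 - 14310\right) = 22384 + \left(120 - -14310\right) = 22384 + \left(120 + 14310\right) = 22384 + 14430 = 36814$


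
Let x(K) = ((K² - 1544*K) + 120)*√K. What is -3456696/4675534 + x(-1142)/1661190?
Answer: -1728348/2337767 + 1533766*I*√1142/830595 ≈ -0.73932 + 62.403*I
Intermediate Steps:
x(K) = √K*(120 + K² - 1544*K) (x(K) = (120 + K² - 1544*K)*√K = √K*(120 + K² - 1544*K))
-3456696/4675534 + x(-1142)/1661190 = -3456696/4675534 + (√(-1142)*(120 + (-1142)² - 1544*(-1142)))/1661190 = -3456696*1/4675534 + ((I*√1142)*(120 + 1304164 + 1763248))*(1/1661190) = -1728348/2337767 + ((I*√1142)*3067532)*(1/1661190) = -1728348/2337767 + (3067532*I*√1142)*(1/1661190) = -1728348/2337767 + 1533766*I*√1142/830595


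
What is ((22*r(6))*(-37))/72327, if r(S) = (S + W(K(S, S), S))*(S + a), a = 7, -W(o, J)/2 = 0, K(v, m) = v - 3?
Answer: -21164/24109 ≈ -0.87785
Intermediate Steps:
K(v, m) = -3 + v
W(o, J) = 0 (W(o, J) = -2*0 = 0)
r(S) = S*(7 + S) (r(S) = (S + 0)*(S + 7) = S*(7 + S))
((22*r(6))*(-37))/72327 = ((22*(6*(7 + 6)))*(-37))/72327 = ((22*(6*13))*(-37))*(1/72327) = ((22*78)*(-37))*(1/72327) = (1716*(-37))*(1/72327) = -63492*1/72327 = -21164/24109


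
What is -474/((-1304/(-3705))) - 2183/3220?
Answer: -353607127/262430 ≈ -1347.4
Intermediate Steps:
-474/((-1304/(-3705))) - 2183/3220 = -474/((-1304*(-1/3705))) - 2183*1/3220 = -474/1304/3705 - 2183/3220 = -474*3705/1304 - 2183/3220 = -878085/652 - 2183/3220 = -353607127/262430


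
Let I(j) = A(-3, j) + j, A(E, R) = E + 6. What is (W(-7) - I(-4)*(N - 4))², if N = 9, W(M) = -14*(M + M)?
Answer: 40401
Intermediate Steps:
A(E, R) = 6 + E
W(M) = -28*M
I(j) = 3 + j (I(j) = (6 - 3) + j = 3 + j)
(W(-7) - I(-4)*(N - 4))² = (-28*(-7) - (3 - 4)*(9 - 4))² = (196 - (-1)*5)² = (196 - 1*(-5))² = (196 + 5)² = 201² = 40401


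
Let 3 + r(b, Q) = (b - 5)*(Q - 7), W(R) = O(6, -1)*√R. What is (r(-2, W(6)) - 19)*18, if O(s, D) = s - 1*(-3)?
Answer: 486 - 1134*√6 ≈ -2291.7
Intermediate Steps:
O(s, D) = 3 + s (O(s, D) = s + 3 = 3 + s)
W(R) = 9*√R (W(R) = (3 + 6)*√R = 9*√R)
r(b, Q) = -3 + (-7 + Q)*(-5 + b) (r(b, Q) = -3 + (b - 5)*(Q - 7) = -3 + (-5 + b)*(-7 + Q) = -3 + (-7 + Q)*(-5 + b))
(r(-2, W(6)) - 19)*18 = ((32 - 7*(-2) - 45*√6 + (9*√6)*(-2)) - 19)*18 = ((32 + 14 - 45*√6 - 18*√6) - 19)*18 = ((46 - 63*√6) - 19)*18 = (27 - 63*√6)*18 = 486 - 1134*√6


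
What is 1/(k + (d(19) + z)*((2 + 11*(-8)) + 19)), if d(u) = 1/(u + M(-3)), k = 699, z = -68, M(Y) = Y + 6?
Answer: 22/115543 ≈ 0.00019041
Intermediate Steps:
M(Y) = 6 + Y
d(u) = 1/(3 + u) (d(u) = 1/(u + (6 - 3)) = 1/(u + 3) = 1/(3 + u))
1/(k + (d(19) + z)*((2 + 11*(-8)) + 19)) = 1/(699 + (1/(3 + 19) - 68)*((2 + 11*(-8)) + 19)) = 1/(699 + (1/22 - 68)*((2 - 88) + 19)) = 1/(699 + (1/22 - 68)*(-86 + 19)) = 1/(699 - 1495/22*(-67)) = 1/(699 + 100165/22) = 1/(115543/22) = 22/115543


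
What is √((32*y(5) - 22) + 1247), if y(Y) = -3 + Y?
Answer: √1289 ≈ 35.903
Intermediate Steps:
√((32*y(5) - 22) + 1247) = √((32*(-3 + 5) - 22) + 1247) = √((32*2 - 22) + 1247) = √((64 - 22) + 1247) = √(42 + 1247) = √1289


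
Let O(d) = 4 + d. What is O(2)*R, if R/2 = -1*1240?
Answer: -14880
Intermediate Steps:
R = -2480 (R = 2*(-1*1240) = 2*(-1240) = -2480)
O(2)*R = (4 + 2)*(-2480) = 6*(-2480) = -14880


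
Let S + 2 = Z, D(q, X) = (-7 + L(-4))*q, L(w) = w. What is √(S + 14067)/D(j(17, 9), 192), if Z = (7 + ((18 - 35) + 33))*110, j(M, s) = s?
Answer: -√16595/99 ≈ -1.3012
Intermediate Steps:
D(q, X) = -11*q (D(q, X) = (-7 - 4)*q = -11*q)
Z = 2530 (Z = (7 + (-17 + 33))*110 = (7 + 16)*110 = 23*110 = 2530)
S = 2528 (S = -2 + 2530 = 2528)
√(S + 14067)/D(j(17, 9), 192) = √(2528 + 14067)/((-11*9)) = √16595/(-99) = √16595*(-1/99) = -√16595/99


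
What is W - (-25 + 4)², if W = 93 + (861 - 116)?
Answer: 397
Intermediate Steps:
W = 838 (W = 93 + 745 = 838)
W - (-25 + 4)² = 838 - (-25 + 4)² = 838 - 1*(-21)² = 838 - 1*441 = 838 - 441 = 397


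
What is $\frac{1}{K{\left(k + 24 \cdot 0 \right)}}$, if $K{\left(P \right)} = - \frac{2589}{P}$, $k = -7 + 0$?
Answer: $\frac{7}{2589} \approx 0.0027037$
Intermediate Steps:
$k = -7$
$\frac{1}{K{\left(k + 24 \cdot 0 \right)}} = \frac{1}{\left(-2589\right) \frac{1}{-7 + 24 \cdot 0}} = \frac{1}{\left(-2589\right) \frac{1}{-7 + 0}} = \frac{1}{\left(-2589\right) \frac{1}{-7}} = \frac{1}{\left(-2589\right) \left(- \frac{1}{7}\right)} = \frac{1}{\frac{2589}{7}} = \frac{7}{2589}$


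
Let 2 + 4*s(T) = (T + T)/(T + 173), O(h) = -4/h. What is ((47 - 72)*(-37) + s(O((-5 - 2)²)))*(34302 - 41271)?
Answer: -109180347237/16946 ≈ -6.4428e+6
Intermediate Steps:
s(T) = -½ + T/(2*(173 + T)) (s(T) = -½ + ((T + T)/(T + 173))/4 = -½ + ((2*T)/(173 + T))/4 = -½ + (2*T/(173 + T))/4 = -½ + T/(2*(173 + T)))
((47 - 72)*(-37) + s(O((-5 - 2)²)))*(34302 - 41271) = ((47 - 72)*(-37) - 173/(346 + 2*(-4/(-5 - 2)²)))*(34302 - 41271) = (-25*(-37) - 173/(346 + 2*(-4/((-7)²))))*(-6969) = (925 - 173/(346 + 2*(-4/49)))*(-6969) = (925 - 173/(346 - 8/49))*(-6969) = (925 - 173/16946/49)*(-6969) = (925 - 173*49/16946)*(-6969) = (925 - 8477/16946)*(-6969) = (15666573/16946)*(-6969) = -109180347237/16946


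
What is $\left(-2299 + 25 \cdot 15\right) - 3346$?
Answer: $-5270$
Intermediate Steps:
$\left(-2299 + 25 \cdot 15\right) - 3346 = \left(-2299 + 375\right) - 3346 = -1924 - 3346 = -5270$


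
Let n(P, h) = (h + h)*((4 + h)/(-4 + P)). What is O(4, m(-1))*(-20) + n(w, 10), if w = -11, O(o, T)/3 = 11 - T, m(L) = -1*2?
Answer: -2396/3 ≈ -798.67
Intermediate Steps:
m(L) = -2
O(o, T) = 33 - 3*T (O(o, T) = 3*(11 - T) = 33 - 3*T)
n(P, h) = 2*h*(4 + h)/(-4 + P) (n(P, h) = (2*h)*((4 + h)/(-4 + P)) = 2*h*(4 + h)/(-4 + P))
O(4, m(-1))*(-20) + n(w, 10) = (33 - 3*(-2))*(-20) + 2*10*(4 + 10)/(-4 - 11) = (33 + 6)*(-20) + 2*10*14/(-15) = 39*(-20) + 2*10*(-1/15)*14 = -780 - 56/3 = -2396/3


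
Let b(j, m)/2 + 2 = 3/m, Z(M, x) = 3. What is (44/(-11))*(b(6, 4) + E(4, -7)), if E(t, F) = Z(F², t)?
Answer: -2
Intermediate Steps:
b(j, m) = -4 + 6/m (b(j, m) = -4 + 2*(3/m) = -4 + 6/m)
E(t, F) = 3
(44/(-11))*(b(6, 4) + E(4, -7)) = (44/(-11))*((-4 + 6/4) + 3) = (44*(-1/11))*((-4 + 6*(¼)) + 3) = -4*((-4 + 3/2) + 3) = -4*(-5/2 + 3) = -4*½ = -2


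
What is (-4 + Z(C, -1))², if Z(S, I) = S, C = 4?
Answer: 0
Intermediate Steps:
(-4 + Z(C, -1))² = (-4 + 4)² = 0² = 0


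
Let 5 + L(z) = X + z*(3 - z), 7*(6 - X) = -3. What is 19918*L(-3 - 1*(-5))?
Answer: 478032/7 ≈ 68290.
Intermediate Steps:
X = 45/7 (X = 6 - ⅐*(-3) = 6 + 3/7 = 45/7 ≈ 6.4286)
L(z) = 10/7 + z*(3 - z) (L(z) = -5 + (45/7 + z*(3 - z)) = 10/7 + z*(3 - z))
19918*L(-3 - 1*(-5)) = 19918*(10/7 - (-3 - 1*(-5))² + 3*(-3 - 1*(-5))) = 19918*(10/7 - (-3 + 5)² + 3*(-3 + 5)) = 19918*(10/7 - 1*2² + 3*2) = 19918*(10/7 - 1*4 + 6) = 19918*(10/7 - 4 + 6) = 19918*(24/7) = 478032/7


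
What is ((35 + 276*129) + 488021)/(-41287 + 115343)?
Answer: 130915/18514 ≈ 7.0711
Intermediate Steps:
((35 + 276*129) + 488021)/(-41287 + 115343) = ((35 + 35604) + 488021)/74056 = (35639 + 488021)*(1/74056) = 523660*(1/74056) = 130915/18514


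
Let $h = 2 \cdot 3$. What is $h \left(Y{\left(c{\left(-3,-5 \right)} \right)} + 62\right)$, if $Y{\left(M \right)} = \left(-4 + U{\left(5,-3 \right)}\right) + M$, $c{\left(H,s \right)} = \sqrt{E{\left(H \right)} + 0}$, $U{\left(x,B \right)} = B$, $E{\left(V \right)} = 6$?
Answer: $330 + 6 \sqrt{6} \approx 344.7$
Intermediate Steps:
$c{\left(H,s \right)} = \sqrt{6}$ ($c{\left(H,s \right)} = \sqrt{6 + 0} = \sqrt{6}$)
$Y{\left(M \right)} = -7 + M$ ($Y{\left(M \right)} = \left(-4 - 3\right) + M = -7 + M$)
$h = 6$
$h \left(Y{\left(c{\left(-3,-5 \right)} \right)} + 62\right) = 6 \left(\left(-7 + \sqrt{6}\right) + 62\right) = 6 \left(55 + \sqrt{6}\right) = 330 + 6 \sqrt{6}$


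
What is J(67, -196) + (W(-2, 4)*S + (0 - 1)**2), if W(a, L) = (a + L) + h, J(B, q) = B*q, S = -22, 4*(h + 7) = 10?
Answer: -13076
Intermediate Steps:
h = -9/2 (h = -7 + (1/4)*10 = -7 + 5/2 = -9/2 ≈ -4.5000)
W(a, L) = -9/2 + L + a (W(a, L) = (a + L) - 9/2 = (L + a) - 9/2 = -9/2 + L + a)
J(67, -196) + (W(-2, 4)*S + (0 - 1)**2) = 67*(-196) + ((-9/2 + 4 - 2)*(-22) + (0 - 1)**2) = -13132 + (-5/2*(-22) + (-1)**2) = -13132 + (55 + 1) = -13132 + 56 = -13076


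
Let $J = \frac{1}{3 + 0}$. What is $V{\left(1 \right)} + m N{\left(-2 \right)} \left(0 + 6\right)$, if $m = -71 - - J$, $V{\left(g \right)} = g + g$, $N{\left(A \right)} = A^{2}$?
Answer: $-1694$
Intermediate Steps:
$J = \frac{1}{3} \approx 0.33333$
$V{\left(g \right)} = 2 g$
$m = - \frac{212}{3}$ ($m = -71 - \left(-1\right) \frac{1}{3} = -71 - - \frac{1}{3} = -71 + \frac{1}{3} = - \frac{212}{3} \approx -70.667$)
$V{\left(1 \right)} + m N{\left(-2 \right)} \left(0 + 6\right) = 2 \cdot 1 - \frac{212 \left(-2\right)^{2} \left(0 + 6\right)}{3} = 2 - \frac{212 \cdot 4 \cdot 6}{3} = 2 - 1696 = -1694$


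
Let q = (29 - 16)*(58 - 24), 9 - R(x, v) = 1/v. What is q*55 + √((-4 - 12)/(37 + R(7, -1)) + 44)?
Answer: 24310 + 6*√2679/47 ≈ 24317.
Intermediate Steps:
R(x, v) = 9 - 1/v
q = 442 (q = 13*34 = 442)
q*55 + √((-4 - 12)/(37 + R(7, -1)) + 44) = 442*55 + √((-4 - 12)/(37 + (9 - 1/(-1))) + 44) = 24310 + √(-16/(37 + (9 - 1*(-1))) + 44) = 24310 + √(-16/(37 + (9 + 1)) + 44) = 24310 + √(-16/(37 + 10) + 44) = 24310 + √(-16/47 + 44) = 24310 + √(2052/47) = 24310 + 6*√2679/47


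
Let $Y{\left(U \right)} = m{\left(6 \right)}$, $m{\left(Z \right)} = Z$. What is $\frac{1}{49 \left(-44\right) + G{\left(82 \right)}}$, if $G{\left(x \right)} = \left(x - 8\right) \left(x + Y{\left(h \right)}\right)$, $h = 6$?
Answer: $\frac{1}{4356} \approx 0.00022957$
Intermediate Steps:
$Y{\left(U \right)} = 6$
$G{\left(x \right)} = \left(-8 + x\right) \left(6 + x\right)$ ($G{\left(x \right)} = \left(x - 8\right) \left(x + 6\right) = \left(-8 + x\right) \left(6 + x\right)$)
$\frac{1}{49 \left(-44\right) + G{\left(82 \right)}} = \frac{1}{49 \left(-44\right) - \left(212 - 6724\right)} = \frac{1}{-2156 - -6512} = \frac{1}{-2156 + 6512} = \frac{1}{4356}$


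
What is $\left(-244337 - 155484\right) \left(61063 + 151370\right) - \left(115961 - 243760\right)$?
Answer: $-84935046694$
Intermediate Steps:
$\left(-244337 - 155484\right) \left(61063 + 151370\right) - \left(115961 - 243760\right) = \left(-399821\right) 212433 - \left(115961 - 243760\right) = -84935174493 - -127799 = -84935174493 + 127799 = -84935046694$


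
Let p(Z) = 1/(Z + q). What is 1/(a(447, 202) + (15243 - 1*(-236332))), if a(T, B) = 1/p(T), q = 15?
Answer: 1/252037 ≈ 3.9677e-6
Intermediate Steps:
p(Z) = 1/(15 + Z) (p(Z) = 1/(Z + 15) = 1/(15 + Z))
a(T, B) = 15 + T (a(T, B) = 1/(1/(15 + T)) = 15 + T)
1/(a(447, 202) + (15243 - 1*(-236332))) = 1/((15 + 447) + (15243 - 1*(-236332))) = 1/(462 + (15243 + 236332)) = 1/(462 + 251575) = 1/252037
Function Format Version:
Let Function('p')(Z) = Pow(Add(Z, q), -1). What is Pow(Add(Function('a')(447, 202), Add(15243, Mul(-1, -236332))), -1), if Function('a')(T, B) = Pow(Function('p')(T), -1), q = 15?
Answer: Rational(1, 252037) ≈ 3.9677e-6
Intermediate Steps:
Function('p')(Z) = Pow(Add(15, Z), -1) (Function('p')(Z) = Pow(Add(Z, 15), -1) = Pow(Add(15, Z), -1))
Function('a')(T, B) = Add(15, T) (Function('a')(T, B) = Pow(Pow(Add(15, T), -1), -1) = Add(15, T))
Pow(Add(Function('a')(447, 202), Add(15243, Mul(-1, -236332))), -1) = Pow(Add(Add(15, 447), Add(15243, Mul(-1, -236332))), -1) = Pow(Add(462, Add(15243, 236332)), -1) = Pow(Add(462, 251575), -1) = Pow(252037, -1) = Rational(1, 252037)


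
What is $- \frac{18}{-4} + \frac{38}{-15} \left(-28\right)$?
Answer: $\frac{2263}{30} \approx 75.433$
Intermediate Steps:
$- \frac{18}{-4} + \frac{38}{-15} \left(-28\right) = \left(-18\right) \left(- \frac{1}{4}\right) + 38 \left(- \frac{1}{15}\right) \left(-28\right) = \frac{9}{2} - - \frac{1064}{15} = \frac{9}{2} + \frac{1064}{15} = \frac{2263}{30}$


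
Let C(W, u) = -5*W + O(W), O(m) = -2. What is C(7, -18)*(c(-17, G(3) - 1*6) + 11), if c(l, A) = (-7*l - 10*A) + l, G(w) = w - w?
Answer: -6401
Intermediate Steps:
C(W, u) = -2 - 5*W (C(W, u) = -5*W - 2 = -2 - 5*W)
G(w) = 0
c(l, A) = -10*A - 6*l (c(l, A) = (-10*A - 7*l) + l = -10*A - 6*l)
C(7, -18)*(c(-17, G(3) - 1*6) + 11) = (-2 - 5*7)*((-10*(0 - 1*6) - 6*(-17)) + 11) = (-2 - 35)*((-10*(0 - 6) + 102) + 11) = -37*((-10*(-6) + 102) + 11) = -37*((60 + 102) + 11) = -37*(162 + 11) = -37*173 = -6401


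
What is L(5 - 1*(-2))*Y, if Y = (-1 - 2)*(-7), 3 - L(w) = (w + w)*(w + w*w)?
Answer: -16401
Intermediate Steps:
L(w) = 3 - 2*w*(w + w²) (L(w) = 3 - (w + w)*(w + w*w) = 3 - 2*w*(w + w²))
Y = 21 (Y = -3*(-7) = 21)
L(5 - 1*(-2))*Y = (3 - 2*(5 - 1*(-2))² - 2*(5 - 1*(-2))³)*21 = (3 - 2*(5 + 2)² - 2*(5 + 2)³)*21 = (3 - 2*7² - 2*7³)*21 = (3 - 2*49 - 2*343)*21 = (3 - 98 - 686)*21 = -781*21 = -16401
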